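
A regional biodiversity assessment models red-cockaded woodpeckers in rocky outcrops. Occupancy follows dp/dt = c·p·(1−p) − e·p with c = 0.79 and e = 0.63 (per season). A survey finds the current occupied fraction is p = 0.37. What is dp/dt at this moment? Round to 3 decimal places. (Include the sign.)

Colonization term: c·p·(1−p) = 0.79×0.37×0.6300 = 0.18415.
Extinction term: e·p = 0.23310.
dp/dt = 0.18415 − 0.23310 = -0.04895.

-0.049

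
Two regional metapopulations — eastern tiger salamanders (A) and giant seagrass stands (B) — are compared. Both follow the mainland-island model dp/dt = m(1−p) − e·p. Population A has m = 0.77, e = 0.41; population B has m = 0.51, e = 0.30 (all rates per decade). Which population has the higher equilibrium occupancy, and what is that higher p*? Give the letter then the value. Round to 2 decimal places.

A: p*_A = m/(m+e) = 0.77/1.1800 = 0.6525.
B: p*_B = 0.51/0.8100 = 0.6296.
A is higher at 0.6525.

A, 0.65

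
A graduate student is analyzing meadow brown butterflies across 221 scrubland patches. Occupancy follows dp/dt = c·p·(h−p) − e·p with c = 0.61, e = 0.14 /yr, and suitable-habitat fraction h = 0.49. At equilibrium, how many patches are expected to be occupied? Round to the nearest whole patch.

p* = h − e/c = 0.49 − 0.2295 = 0.2605.
Expected occupied patches = N × p* = 221 × 0.2605 = 57.57 ≈ 58.

58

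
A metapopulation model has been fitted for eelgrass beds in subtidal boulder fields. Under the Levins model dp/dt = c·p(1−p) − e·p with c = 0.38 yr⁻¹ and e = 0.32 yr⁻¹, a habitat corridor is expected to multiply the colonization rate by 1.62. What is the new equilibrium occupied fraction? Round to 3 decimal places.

0.480

Before: p* = 1 − 0.32/0.38 = 0.1579.
After the change, c = 0.6156, e = 0.32, so p* = 1 − 0.32/0.6156 = 0.4802.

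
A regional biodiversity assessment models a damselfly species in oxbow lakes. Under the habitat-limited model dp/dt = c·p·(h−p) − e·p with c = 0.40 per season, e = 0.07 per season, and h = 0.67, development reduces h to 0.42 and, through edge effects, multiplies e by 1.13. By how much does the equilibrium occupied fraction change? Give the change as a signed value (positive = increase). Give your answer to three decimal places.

Before: p* = h − e/c = 0.67 − 0.07/0.40 = 0.67 − 0.1750 = 0.4950.
After: c = 0.4, e = 0.0791, h = 0.42; p* = 0.42 − 0.0791/0.4 = 0.2222.
Δp* = 0.2222 − 0.4950 = -0.2728.

-0.273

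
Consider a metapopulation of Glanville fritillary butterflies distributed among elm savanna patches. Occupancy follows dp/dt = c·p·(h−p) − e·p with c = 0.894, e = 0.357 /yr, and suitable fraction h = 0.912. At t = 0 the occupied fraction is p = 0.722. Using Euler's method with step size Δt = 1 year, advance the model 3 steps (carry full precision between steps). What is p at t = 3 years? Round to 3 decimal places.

0.531

Update rule: p ← p + [c·p·(h−p) − e·p]·Δt with Δt = 1.
step 1: Δp = -0.13512, p = 0.58688
step 2: Δp = -0.03894, p = 0.54795
step 3: Δp = -0.01728, p = 0.53067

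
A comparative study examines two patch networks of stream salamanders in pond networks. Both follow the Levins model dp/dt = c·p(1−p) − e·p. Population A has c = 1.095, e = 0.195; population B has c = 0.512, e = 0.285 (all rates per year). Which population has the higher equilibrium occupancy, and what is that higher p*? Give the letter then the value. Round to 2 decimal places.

A: p*_A = 1 − 0.195/1.095 = 0.8219.
B: p*_B = 1 − 0.285/0.512 = 0.4434.
A is higher at 0.8219.

A, 0.82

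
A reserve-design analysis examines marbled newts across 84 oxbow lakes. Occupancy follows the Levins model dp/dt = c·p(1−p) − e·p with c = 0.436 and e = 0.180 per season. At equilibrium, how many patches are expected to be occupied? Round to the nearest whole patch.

49

p* = 1 − e/c = 1 − 0.180/0.436 = 0.5872.
Expected occupied patches = N × p* = 84 × 0.5872 = 49.32 ≈ 49.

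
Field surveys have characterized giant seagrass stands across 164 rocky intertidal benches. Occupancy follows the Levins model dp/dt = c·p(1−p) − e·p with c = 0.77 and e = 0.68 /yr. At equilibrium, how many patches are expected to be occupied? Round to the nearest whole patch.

19

p* = 1 − e/c = 1 − 0.68/0.77 = 0.1169.
Expected occupied patches = N × p* = 164 × 0.1169 = 19.17 ≈ 19.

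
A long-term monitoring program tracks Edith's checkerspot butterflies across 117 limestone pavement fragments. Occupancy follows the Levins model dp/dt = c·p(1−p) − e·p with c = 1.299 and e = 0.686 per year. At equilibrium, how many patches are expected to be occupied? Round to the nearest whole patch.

p* = 1 − e/c = 1 − 0.686/1.299 = 0.4719.
Expected occupied patches = N × p* = 117 × 0.4719 = 55.21 ≈ 55.

55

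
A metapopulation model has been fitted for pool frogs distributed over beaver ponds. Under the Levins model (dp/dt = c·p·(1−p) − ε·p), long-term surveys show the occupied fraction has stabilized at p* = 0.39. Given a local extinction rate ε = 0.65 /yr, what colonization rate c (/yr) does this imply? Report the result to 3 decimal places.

1.066

At equilibrium c(1−p*) = ε, so c = ε/(1−p*).
c = 0.65/(1 − 0.39) = 0.65/0.6100 = 1.0656.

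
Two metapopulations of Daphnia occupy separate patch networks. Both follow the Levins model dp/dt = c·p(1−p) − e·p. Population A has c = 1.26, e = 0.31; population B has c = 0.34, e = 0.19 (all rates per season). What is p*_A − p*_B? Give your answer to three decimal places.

0.313

A: p*_A = 1 − 0.31/1.26 = 0.7540.
B: p*_B = 1 − 0.19/0.34 = 0.4412.
p*_A − p*_B = 0.7540 − 0.4412 = 0.3128.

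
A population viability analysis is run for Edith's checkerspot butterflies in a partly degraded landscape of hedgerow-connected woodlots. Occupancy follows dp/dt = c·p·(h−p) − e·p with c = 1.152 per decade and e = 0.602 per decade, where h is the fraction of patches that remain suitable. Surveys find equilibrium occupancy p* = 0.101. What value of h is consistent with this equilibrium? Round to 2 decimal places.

0.62

At equilibrium c(h−p*) = e, so h = p* + e/c.
h = 0.101 + 0.602/1.152 = 0.101 + 0.5226 = 0.6236.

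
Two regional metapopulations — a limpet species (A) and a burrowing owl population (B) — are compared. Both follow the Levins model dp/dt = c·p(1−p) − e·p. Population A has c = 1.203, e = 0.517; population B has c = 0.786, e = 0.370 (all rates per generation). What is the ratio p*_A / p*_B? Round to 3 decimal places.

1.077

A: p*_A = 1 − 0.517/1.203 = 0.5702.
B: p*_B = 1 − 0.370/0.786 = 0.5293.
p*_A / p*_B = 0.5702/0.5293 = 1.0774.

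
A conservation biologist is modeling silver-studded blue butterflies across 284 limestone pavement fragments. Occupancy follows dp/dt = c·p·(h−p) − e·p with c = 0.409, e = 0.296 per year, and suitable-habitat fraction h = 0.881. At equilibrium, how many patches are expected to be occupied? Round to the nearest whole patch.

45

p* = h − e/c = 0.881 − 0.7237 = 0.1573.
Expected occupied patches = N × p* = 284 × 0.1573 = 44.67 ≈ 45.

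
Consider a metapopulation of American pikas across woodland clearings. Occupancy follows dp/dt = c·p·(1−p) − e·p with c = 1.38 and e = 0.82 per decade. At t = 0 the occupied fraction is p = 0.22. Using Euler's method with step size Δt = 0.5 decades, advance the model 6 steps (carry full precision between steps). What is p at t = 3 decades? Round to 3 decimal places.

0.356

Update rule: p ← p + [c·p·(1−p) − e·p]·Δt with Δt = 0.5.
step 1: Δp = +0.02820, p = 0.24820
step 2: Δp = +0.02699, p = 0.27519
step 3: Δp = +0.02480, p = 0.29999
step 4: Δp = +0.02190, p = 0.32189
step 5: Δp = +0.01864, p = 0.34053
step 6: Δp = +0.01534, p = 0.35587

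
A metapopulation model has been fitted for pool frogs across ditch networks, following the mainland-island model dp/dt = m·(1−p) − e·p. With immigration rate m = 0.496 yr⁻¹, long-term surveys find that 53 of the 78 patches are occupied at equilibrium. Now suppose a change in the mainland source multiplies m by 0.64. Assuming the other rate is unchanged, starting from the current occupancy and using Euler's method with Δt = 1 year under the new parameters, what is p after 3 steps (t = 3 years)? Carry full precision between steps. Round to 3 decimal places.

0.585

Observed p* = 53/78 = 0.67949.
Balance m(1−p*) = e·p* gives e = m(1−p*)/p* = 0.496×0.32051/0.67949 = 0.23396.
Starting from p₀ = 0.67949; update p ← p + (dp/dt)·Δt with the new parameters.
p: 0.67949 → 0.62226  (Δp = -0.05723)
p: 0.62226 → 0.59658  (Δp = -0.02567)
p: 0.59658 → 0.58507  (Δp = -0.01152)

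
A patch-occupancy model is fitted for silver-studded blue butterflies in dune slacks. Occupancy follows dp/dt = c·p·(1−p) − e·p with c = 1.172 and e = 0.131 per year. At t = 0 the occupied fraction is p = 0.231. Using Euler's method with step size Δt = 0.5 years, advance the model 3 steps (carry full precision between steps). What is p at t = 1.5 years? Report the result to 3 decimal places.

0.542

Update rule: p ← p + [c·p·(1−p) − e·p]·Δt with Δt = 0.5.
  1  |  dp/dt·Δt = +0.088966  |  p_1 = 0.319966
  2  |  dp/dt·Δt = +0.106549  |  p_2 = 0.426515
  3  |  dp/dt·Δt = +0.115399  |  p_3 = 0.541913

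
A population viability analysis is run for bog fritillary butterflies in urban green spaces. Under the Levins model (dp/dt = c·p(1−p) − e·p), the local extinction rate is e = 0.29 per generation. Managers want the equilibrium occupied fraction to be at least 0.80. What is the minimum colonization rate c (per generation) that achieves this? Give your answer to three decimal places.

p* = 1 − e/c ≥ 0.80 requires e/c ≤ 0.2000, i.e. c ≥ e/0.2000.
c_min = 0.29/0.2000 = 1.4500.

1.450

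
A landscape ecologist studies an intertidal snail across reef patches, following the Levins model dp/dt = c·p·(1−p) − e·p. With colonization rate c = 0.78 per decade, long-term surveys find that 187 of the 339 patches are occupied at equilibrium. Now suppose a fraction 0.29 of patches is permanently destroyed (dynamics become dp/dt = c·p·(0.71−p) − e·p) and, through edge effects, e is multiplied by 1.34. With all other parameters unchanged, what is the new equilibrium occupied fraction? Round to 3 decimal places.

Observed p* = 187/339 = 0.55162.
Balance c(1−p*) = e gives e = 0.78×(1 − 0.55162) = 0.34974.
New p* = 0.71 − e/c = 0.71 − 0.46865/0.78000 = 0.10917.

0.109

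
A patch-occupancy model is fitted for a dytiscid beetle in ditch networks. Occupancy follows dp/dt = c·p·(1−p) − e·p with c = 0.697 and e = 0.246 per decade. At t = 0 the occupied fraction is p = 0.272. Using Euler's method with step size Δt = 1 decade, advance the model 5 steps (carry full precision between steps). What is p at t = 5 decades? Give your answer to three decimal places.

0.579

Update rule: p ← p + [c·p·(1−p) − e·p]·Δt with Δt = 1.
p: 0.27200 → 0.34311  (Δp = +0.07111)
p: 0.34311 → 0.41579  (Δp = +0.07269)
p: 0.41579 → 0.48282  (Δp = +0.06702)
p: 0.48282 → 0.53809  (Δp = +0.05527)
p: 0.53809 → 0.57896  (Δp = +0.04087)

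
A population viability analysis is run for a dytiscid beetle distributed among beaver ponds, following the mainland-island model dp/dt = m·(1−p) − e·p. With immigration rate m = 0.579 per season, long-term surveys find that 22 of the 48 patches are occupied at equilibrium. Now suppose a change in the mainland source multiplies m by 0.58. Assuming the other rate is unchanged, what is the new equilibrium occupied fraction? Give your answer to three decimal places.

Observed p* = 22/48 = 0.45833.
Balance m(1−p*) = e·p* gives e = m(1−p*)/p* = 0.579×0.54167/0.45833 = 0.68428.
New p* = m/(m+e) = 0.33582/(0.33582+0.68428) = 0.32920.

0.329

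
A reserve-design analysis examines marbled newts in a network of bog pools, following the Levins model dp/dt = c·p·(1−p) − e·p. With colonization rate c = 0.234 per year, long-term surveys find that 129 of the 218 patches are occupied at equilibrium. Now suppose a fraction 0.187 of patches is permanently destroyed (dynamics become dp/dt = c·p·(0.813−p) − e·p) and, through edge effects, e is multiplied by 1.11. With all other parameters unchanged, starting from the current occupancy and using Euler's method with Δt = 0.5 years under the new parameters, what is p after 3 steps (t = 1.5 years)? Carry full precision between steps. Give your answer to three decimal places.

0.548

Observed p* = 129/218 = 0.59174.
Balance c(1−p*) = e gives e = 0.234×(1 − 0.59174) = 0.09553.
Starting from p₀ = 0.59174; update p ← p + (dp/dt)·Δt with the new parameters.
  1  |  dp/dt·Δt = -0.016056  |  p_1 = 0.575687
  2  |  dp/dt·Δt = -0.014539  |  p_2 = 0.561148
  3  |  dp/dt·Δt = -0.013217  |  p_3 = 0.547931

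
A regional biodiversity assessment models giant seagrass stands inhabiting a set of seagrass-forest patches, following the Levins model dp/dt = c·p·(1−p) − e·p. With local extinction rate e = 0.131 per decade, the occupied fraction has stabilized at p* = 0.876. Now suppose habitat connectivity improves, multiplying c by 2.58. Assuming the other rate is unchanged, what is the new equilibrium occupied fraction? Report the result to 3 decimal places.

0.952

Balance c(1−p*) = e gives c = e/(1 − 0.87600) = 0.131/0.12400 = 1.05645.
New p* = 1 − e/c = 1 − 0.13100/2.72564 = 0.95194.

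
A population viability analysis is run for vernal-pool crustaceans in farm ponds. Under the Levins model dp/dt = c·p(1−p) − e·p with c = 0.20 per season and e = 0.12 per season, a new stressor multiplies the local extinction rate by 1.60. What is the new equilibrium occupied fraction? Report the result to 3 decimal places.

0.040

Before: p* = 1 − 0.12/0.20 = 0.4000.
After the change, c = 0.2, e = 0.192, so p* = 1 − 0.192/0.2 = 0.0400.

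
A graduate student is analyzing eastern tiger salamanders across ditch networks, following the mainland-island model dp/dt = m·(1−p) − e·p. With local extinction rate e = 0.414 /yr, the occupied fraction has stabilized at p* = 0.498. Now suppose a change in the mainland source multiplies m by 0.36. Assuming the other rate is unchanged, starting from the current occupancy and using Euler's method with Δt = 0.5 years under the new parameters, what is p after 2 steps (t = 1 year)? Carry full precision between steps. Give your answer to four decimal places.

Balance m(1−p*) = e·p* gives m = e·p*/(1−p*) = 0.414×0.49800/0.50200 = 0.41070.
Starting from p₀ = 0.49800; update p ← p + (dp/dt)·Δt with the new parameters.
  1  |  dp/dt·Δt = -0.065975  |  p_1 = 0.432025
  2  |  dp/dt·Δt = -0.047441  |  p_2 = 0.384584

0.3846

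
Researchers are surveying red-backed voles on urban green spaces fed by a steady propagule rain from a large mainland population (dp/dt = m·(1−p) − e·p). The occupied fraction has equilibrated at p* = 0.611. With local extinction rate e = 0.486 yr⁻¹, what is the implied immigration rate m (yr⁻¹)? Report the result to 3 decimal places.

0.763

At equilibrium m(1−p*) = e·p*, so m = e·p*/(1−p*).
m = 0.486 × 0.611 / 0.3890 = 0.2969/0.3890 = 0.7634.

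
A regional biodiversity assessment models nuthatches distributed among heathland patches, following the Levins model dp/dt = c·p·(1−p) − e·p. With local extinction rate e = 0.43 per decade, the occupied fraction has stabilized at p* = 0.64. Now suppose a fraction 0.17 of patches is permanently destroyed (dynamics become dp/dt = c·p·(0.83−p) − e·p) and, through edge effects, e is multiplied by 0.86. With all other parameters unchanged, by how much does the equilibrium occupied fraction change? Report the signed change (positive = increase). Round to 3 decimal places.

-0.120

Balance c(1−p*) = e gives c = e/(1 − 0.64000) = 0.43/0.36000 = 1.19444.
New p* = 0.83 − e/c = 0.83 − 0.36980/1.19444 = 0.52040.
Δp* = 0.52040 − 0.64000 = -0.11960.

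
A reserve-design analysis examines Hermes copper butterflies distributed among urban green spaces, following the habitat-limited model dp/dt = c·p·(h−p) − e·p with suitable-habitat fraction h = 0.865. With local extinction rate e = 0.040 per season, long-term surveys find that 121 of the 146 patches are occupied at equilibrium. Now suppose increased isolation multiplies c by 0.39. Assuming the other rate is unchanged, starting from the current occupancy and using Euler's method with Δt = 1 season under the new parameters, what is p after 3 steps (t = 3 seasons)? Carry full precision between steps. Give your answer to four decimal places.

0.7877

Observed p* = 121/146 = 0.82877.
Balance c(h−p*) = e gives c = e/(0.865 − 0.82877) = 0.040/0.03623 = 1.10397.
Starting from p₀ = 0.82877; update p ← p + (dp/dt)·Δt with the new parameters.
  1  |  dp/dt·Δt = -0.020222  |  p_1 = 0.808545
  2  |  dp/dt·Δt = -0.012689  |  p_2 = 0.795856
  3  |  dp/dt·Δt = -0.008142  |  p_3 = 0.787714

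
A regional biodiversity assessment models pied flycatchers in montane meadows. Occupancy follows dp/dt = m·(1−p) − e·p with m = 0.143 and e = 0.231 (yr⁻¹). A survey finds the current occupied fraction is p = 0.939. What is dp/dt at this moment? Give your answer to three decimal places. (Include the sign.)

Colonization term: m·(1−p) = 0.143×0.0610 = 0.00872.
Extinction term: e·p = 0.21691.
dp/dt = 0.00872 − 0.21691 = -0.20819.

-0.208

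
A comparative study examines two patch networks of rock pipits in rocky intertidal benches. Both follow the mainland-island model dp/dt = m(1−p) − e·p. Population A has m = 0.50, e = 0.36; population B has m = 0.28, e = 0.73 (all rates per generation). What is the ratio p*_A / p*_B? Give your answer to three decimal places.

A: p*_A = m/(m+e) = 0.50/0.8600 = 0.5814.
B: p*_B = 0.28/1.0100 = 0.2772.
p*_A / p*_B = 0.5814/0.2772 = 2.0972.

2.097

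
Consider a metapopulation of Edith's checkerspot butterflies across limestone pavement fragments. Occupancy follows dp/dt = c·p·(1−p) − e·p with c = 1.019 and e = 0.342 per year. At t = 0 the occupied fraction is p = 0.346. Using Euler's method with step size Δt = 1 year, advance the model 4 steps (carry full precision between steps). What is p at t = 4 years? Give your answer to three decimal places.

Update rule: p ← p + [c·p·(1−p) − e·p]·Δt with Δt = 1.
p: 0.34600 → 0.45825  (Δp = +0.11225)
p: 0.45825 → 0.55450  (Δp = +0.09625)
p: 0.55450 → 0.61659  (Δp = +0.06208)
p: 0.61659 → 0.64661  (Δp = +0.03003)

0.647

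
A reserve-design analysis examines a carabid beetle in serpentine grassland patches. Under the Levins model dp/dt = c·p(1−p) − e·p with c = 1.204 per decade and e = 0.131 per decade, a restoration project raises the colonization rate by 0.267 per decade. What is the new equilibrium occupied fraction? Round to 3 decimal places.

0.911

Before: p* = 1 − 0.131/1.204 = 0.8912.
After the change, c = 1.471, e = 0.131, so p* = 1 − 0.131/1.471 = 0.9109.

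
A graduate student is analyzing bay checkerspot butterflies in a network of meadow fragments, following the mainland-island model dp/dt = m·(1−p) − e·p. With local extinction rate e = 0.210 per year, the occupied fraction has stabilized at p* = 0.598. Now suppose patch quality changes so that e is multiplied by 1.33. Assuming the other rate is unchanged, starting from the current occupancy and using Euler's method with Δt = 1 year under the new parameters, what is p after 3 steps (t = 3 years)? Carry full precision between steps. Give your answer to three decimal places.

0.533

Balance m(1−p*) = e·p* gives m = e·p*/(1−p*) = 0.210×0.59800/0.40200 = 0.31239.
Starting from p₀ = 0.59800; update p ← p + (dp/dt)·Δt with the new parameters.
  1  |  dp/dt·Δt = -0.041441  |  p_1 = 0.556559
  2  |  dp/dt·Δt = -0.016921  |  p_2 = 0.539638
  3  |  dp/dt·Δt = -0.006909  |  p_3 = 0.532729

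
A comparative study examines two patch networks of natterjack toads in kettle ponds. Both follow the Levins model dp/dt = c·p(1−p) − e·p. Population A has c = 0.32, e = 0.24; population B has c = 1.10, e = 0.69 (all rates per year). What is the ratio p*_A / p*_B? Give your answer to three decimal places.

0.671

A: p*_A = 1 − 0.24/0.32 = 0.2500.
B: p*_B = 1 − 0.69/1.10 = 0.3727.
p*_A / p*_B = 0.2500/0.3727 = 0.6707.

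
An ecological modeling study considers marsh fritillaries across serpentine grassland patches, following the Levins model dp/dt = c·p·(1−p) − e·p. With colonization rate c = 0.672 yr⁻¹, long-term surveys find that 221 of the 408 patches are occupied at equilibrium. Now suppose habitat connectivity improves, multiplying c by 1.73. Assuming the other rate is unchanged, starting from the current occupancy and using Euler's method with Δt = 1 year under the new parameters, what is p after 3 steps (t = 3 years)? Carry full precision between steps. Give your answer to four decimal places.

0.7324

Observed p* = 221/408 = 0.54167.
Balance c(1−p*) = e gives e = 0.672×(1 − 0.54167) = 0.30800.
Starting from p₀ = 0.54167; update p ← p + (dp/dt)·Δt with the new parameters.
step 1: Δp = +0.12179, p = 0.66345
step 2: Δp = +0.05524, p = 0.71869
step 3: Δp = +0.01368, p = 0.73237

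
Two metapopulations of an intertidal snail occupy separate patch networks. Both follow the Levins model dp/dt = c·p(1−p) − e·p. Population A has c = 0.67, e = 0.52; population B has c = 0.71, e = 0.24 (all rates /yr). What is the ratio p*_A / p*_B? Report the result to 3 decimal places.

0.338

A: p*_A = 1 − 0.52/0.67 = 0.2239.
B: p*_B = 1 − 0.24/0.71 = 0.6620.
p*_A / p*_B = 0.2239/0.6620 = 0.3382.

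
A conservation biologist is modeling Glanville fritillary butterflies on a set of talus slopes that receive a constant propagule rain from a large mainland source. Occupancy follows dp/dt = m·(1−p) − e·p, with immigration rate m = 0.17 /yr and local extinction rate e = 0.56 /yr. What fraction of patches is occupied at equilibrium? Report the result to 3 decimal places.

At equilibrium the propagule rain into empty patches balances local extinction: m(1−p*) = e·p*.
p* = m/(m+e) = 0.17/(0.17+0.56) = 0.17/0.7300 = 0.2329.

0.233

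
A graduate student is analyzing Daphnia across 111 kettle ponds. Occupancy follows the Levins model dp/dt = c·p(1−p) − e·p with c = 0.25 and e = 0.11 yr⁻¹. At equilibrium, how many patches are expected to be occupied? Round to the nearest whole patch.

62

p* = 1 − e/c = 1 − 0.11/0.25 = 0.5600.
Expected occupied patches = N × p* = 111 × 0.5600 = 62.16 ≈ 62.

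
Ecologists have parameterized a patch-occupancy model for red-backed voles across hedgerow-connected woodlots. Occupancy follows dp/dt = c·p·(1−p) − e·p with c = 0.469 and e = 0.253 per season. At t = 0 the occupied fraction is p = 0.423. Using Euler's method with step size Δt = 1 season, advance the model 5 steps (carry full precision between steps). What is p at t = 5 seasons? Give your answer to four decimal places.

Update rule: p ← p + [c·p·(1−p) − e·p]·Δt with Δt = 1.
  1  |  dp/dt·Δt = +0.007450  |  p_1 = 0.430450
  2  |  dp/dt·Δt = +0.006077  |  p_2 = 0.436528
  3  |  dp/dt·Δt = +0.004919  |  p_3 = 0.441447
  4  |  dp/dt·Δt = +0.003956  |  p_4 = 0.445403
  5  |  dp/dt·Δt = +0.003165  |  p_5 = 0.448568

0.4486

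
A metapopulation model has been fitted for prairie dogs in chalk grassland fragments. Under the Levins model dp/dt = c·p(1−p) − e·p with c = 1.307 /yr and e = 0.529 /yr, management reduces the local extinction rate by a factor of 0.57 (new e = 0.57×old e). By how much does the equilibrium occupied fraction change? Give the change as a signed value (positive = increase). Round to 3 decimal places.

0.174

Before: p* = 1 − 0.529/1.307 = 0.5953.
After the change, c = 1.307, e = 0.30153, so p* = 1 − 0.30153/1.307 = 0.7693.
Δp* = 0.7693 − 0.5953 = +0.1740.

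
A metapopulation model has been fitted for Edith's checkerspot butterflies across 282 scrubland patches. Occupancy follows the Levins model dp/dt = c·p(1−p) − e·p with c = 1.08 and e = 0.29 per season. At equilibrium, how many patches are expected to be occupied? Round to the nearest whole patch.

206

p* = 1 − e/c = 1 − 0.29/1.08 = 0.7315.
Expected occupied patches = N × p* = 282 × 0.7315 = 206.28 ≈ 206.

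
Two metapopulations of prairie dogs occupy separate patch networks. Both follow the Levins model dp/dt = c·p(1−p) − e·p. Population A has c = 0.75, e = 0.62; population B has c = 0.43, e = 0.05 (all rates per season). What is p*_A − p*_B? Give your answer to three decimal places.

A: p*_A = 1 − 0.62/0.75 = 0.1733.
B: p*_B = 1 − 0.05/0.43 = 0.8837.
p*_A − p*_B = 0.1733 − 0.8837 = -0.7104.

-0.710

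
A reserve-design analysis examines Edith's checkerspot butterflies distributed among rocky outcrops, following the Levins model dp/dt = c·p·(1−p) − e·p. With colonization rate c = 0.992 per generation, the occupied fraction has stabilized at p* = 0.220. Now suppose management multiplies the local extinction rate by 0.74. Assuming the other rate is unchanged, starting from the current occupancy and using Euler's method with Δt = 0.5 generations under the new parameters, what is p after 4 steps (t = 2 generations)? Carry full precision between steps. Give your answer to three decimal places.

Balance c(1−p*) = e gives e = 0.992×(1 − 0.22000) = 0.77376.
Starting from p₀ = 0.22000; update p ← p + (dp/dt)·Δt with the new parameters.
  1  |  dp/dt·Δt = +0.022130  |  p_1 = 0.242130
  2  |  dp/dt·Δt = +0.021698  |  p_2 = 0.263827
  3  |  dp/dt·Δt = +0.020803  |  p_3 = 0.284630
  4  |  dp/dt·Δt = +0.019506  |  p_4 = 0.304137

0.304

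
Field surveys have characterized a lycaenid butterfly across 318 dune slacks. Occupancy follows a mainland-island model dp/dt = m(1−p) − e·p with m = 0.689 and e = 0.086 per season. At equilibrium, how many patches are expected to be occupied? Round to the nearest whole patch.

283

p* = m/(m+e) = 0.689/0.7750 = 0.8890.
Expected occupied patches = N × p* = 318 × 0.8890 = 282.71 ≈ 283.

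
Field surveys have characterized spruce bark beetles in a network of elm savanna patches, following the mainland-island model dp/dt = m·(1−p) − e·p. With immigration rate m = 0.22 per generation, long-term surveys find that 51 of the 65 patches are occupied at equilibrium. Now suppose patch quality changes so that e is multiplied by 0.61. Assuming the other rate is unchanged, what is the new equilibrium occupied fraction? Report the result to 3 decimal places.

0.857

Observed p* = 51/65 = 0.78462.
Balance m(1−p*) = e·p* gives e = m(1−p*)/p* = 0.22×0.21538/0.78462 = 0.06039.
New p* = m/(m+e) = 0.22000/(0.22000+0.03684) = 0.85656.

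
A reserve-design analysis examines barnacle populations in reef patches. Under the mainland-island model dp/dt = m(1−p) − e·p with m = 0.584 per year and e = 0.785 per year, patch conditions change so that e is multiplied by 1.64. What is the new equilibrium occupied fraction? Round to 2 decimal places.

Before: p* = 0.584/(0.584+0.785) = 0.4266.
After: m = 0.584, e = 1.2874; p* = 0.584/1.8714 = 0.3121.

0.31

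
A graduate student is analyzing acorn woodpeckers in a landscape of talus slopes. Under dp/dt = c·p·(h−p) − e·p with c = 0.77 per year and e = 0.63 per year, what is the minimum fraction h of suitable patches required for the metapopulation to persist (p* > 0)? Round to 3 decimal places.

0.818

p* = h − e/c is positive only when h > e/c.
h_min = e/c = 0.63/0.77 = 0.8182.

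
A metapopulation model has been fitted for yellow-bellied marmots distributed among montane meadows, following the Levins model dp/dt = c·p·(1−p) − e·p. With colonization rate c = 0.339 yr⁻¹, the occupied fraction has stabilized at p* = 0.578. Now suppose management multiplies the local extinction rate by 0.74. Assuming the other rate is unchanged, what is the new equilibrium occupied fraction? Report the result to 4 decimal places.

Balance c(1−p*) = e gives e = 0.339×(1 − 0.57800) = 0.14306.
New p* = 1 − e/c = 1 − 0.10586/0.33900 = 0.68773.

0.6877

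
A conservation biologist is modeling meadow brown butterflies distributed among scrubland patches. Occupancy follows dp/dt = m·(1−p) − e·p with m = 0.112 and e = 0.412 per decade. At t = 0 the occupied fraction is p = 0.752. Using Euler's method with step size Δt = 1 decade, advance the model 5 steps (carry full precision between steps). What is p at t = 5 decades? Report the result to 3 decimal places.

Update rule: p ← p + [m·(1−p) − e·p]·Δt with Δt = 1.
  1  |  dp/dt·Δt = -0.282048  |  p_1 = 0.469952
  2  |  dp/dt·Δt = -0.134255  |  p_2 = 0.335697
  3  |  dp/dt·Δt = -0.063905  |  p_3 = 0.271792
  4  |  dp/dt·Δt = -0.030419  |  p_4 = 0.241373
  5  |  dp/dt·Δt = -0.014479  |  p_5 = 0.226894

0.227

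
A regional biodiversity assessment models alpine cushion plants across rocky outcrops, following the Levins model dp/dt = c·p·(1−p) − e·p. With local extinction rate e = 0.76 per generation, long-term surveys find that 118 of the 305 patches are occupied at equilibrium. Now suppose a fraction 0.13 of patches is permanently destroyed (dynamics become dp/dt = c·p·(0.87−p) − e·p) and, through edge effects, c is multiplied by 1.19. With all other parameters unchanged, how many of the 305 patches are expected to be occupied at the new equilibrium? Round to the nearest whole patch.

108

Observed p* = 118/305 = 0.38689.
Balance c(1−p*) = e gives c = e/(1 − 0.38689) = 0.76/0.61311 = 1.23958.
New p* = 0.87 − e/c = 0.87 − 0.76000/1.47510 = 0.35478.
Expected occupied = 305 × 0.35478 = 108.21 ≈ 108.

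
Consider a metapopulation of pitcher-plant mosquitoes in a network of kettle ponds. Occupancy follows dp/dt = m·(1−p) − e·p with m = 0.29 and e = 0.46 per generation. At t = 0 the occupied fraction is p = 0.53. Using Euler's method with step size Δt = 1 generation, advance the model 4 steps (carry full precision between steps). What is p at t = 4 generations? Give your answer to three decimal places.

0.387

Update rule: p ← p + [m·(1−p) − e·p]·Δt with Δt = 1.
  1  |  dp/dt·Δt = -0.107500  |  p_1 = 0.422500
  2  |  dp/dt·Δt = -0.026875  |  p_2 = 0.395625
  3  |  dp/dt·Δt = -0.006719  |  p_3 = 0.388906
  4  |  dp/dt·Δt = -0.001680  |  p_4 = 0.387227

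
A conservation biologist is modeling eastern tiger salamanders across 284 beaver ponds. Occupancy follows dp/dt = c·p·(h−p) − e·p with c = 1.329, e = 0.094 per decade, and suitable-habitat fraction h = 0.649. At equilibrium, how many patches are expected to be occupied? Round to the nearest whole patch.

164

p* = h − e/c = 0.649 − 0.0707 = 0.5783.
Expected occupied patches = N × p* = 284 × 0.5783 = 164.23 ≈ 164.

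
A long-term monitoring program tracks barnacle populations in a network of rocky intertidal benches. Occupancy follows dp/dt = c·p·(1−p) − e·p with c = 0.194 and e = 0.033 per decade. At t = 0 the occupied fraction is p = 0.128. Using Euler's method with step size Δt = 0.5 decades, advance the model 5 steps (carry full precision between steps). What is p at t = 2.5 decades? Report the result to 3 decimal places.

Update rule: p ← p + [c·p·(1−p) − e·p]·Δt with Δt = 0.5.
p: 0.12800 → 0.13671  (Δp = +0.00871)
p: 0.13671 → 0.14591  (Δp = +0.00919)
p: 0.14591 → 0.15559  (Δp = +0.00968)
p: 0.15559 → 0.16576  (Δp = +0.01018)
p: 0.16576 → 0.17644  (Δp = +0.01068)

0.176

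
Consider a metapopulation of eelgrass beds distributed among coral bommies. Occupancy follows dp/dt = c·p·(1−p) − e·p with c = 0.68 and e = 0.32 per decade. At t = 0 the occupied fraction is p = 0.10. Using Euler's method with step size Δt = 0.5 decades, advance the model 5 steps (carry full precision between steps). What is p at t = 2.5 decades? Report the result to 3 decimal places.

Update rule: p ← p + [c·p·(1−p) − e·p]·Δt with Δt = 0.5.
step 1: Δp = +0.01460, p = 0.11460
step 2: Δp = +0.01616, p = 0.13076
step 3: Δp = +0.01772, p = 0.14849
step 4: Δp = +0.01923, p = 0.16772
step 5: Δp = +0.02063, p = 0.18834

0.188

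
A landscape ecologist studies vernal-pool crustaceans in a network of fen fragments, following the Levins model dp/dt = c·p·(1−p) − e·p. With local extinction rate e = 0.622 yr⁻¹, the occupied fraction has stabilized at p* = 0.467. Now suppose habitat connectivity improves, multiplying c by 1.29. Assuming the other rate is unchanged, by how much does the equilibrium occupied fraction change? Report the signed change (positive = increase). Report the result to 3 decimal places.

Balance c(1−p*) = e gives c = e/(1 − 0.46700) = 0.622/0.53300 = 1.16698.
New p* = 1 − e/c = 1 − 0.62200/1.50540 = 0.58682.
Δp* = 0.58682 − 0.46700 = +0.11982.

0.120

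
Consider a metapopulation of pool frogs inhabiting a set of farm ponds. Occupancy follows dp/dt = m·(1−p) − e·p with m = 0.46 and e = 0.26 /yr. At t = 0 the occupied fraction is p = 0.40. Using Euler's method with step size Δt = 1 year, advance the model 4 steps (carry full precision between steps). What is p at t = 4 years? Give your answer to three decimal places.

0.637

Update rule: p ← p + [m·(1−p) − e·p]·Δt with Δt = 1.
t = 1: p = 0.40000 + (+0.17200) = 0.57200
t = 2: p = 0.57200 + (+0.04816) = 0.62016
t = 3: p = 0.62016 + (+0.01348) = 0.63364
t = 4: p = 0.63364 + (+0.00378) = 0.63742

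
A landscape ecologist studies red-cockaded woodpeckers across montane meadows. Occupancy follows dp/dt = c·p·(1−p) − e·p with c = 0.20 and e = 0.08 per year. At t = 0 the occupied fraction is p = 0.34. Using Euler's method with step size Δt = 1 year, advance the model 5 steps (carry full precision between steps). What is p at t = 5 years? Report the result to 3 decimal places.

Update rule: p ← p + [c·p·(1−p) − e·p]·Δt with Δt = 1.
t = 1: p = 0.34000 + (+0.01768) = 0.35768
t = 2: p = 0.35768 + (+0.01733) = 0.37501
t = 3: p = 0.37501 + (+0.01687) = 0.39189
t = 4: p = 0.39189 + (+0.01631) = 0.40820
t = 5: p = 0.40820 + (+0.01566) = 0.42386

0.424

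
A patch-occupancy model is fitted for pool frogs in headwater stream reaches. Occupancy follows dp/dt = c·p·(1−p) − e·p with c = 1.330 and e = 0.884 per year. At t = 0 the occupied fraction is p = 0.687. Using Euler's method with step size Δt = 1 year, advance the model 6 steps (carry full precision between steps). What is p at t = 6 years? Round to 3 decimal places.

0.337

Update rule: p ← p + [c·p·(1−p) − e·p]·Δt with Δt = 1.
t = 1: p = 0.68700 + (-0.32132) = 0.36568
t = 2: p = 0.36568 + (-0.01476) = 0.35092
t = 3: p = 0.35092 + (-0.00727) = 0.34365
t = 4: p = 0.34365 + (-0.00380) = 0.33985
t = 5: p = 0.33985 + (-0.00204) = 0.33781
t = 6: p = 0.33781 + (-0.00111) = 0.33670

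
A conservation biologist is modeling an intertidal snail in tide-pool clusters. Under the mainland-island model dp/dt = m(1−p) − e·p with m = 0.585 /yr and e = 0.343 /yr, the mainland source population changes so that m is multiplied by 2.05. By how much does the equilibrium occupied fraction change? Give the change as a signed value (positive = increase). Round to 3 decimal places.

0.147

Before: p* = 0.585/(0.585+0.343) = 0.6304.
After: m = 1.19925, e = 0.343; p* = 1.19925/1.5422 = 0.7776.
Δp* = 0.7776 − 0.6304 = +0.1472.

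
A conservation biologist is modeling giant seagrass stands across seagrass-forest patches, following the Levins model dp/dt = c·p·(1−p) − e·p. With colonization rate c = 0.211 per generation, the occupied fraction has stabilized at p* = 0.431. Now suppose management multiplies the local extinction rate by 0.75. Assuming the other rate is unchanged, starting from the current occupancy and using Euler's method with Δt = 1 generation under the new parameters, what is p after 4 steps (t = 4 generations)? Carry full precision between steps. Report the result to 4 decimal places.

0.4778

Balance c(1−p*) = e gives e = 0.211×(1 − 0.43100) = 0.12006.
Starting from p₀ = 0.43100; update p ← p + (dp/dt)·Δt with the new parameters.
  1  |  dp/dt·Δt = +0.012936  |  p_1 = 0.443936
  2  |  dp/dt·Δt = +0.012113  |  p_2 = 0.456049
  3  |  dp/dt·Δt = +0.011278  |  p_3 = 0.467327
  4  |  dp/dt·Δt = +0.010445  |  p_4 = 0.477772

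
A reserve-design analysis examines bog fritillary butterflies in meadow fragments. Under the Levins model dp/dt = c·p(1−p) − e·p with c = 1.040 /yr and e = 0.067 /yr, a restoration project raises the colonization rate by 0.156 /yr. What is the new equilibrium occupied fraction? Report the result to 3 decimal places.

Before: p* = 1 − 0.067/1.040 = 0.9356.
After the change, c = 1.196, e = 0.067, so p* = 1 − 0.067/1.196 = 0.9440.

0.944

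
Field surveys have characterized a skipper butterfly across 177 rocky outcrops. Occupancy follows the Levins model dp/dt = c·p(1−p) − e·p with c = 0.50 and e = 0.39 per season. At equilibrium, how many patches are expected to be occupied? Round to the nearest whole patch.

p* = 1 − e/c = 1 − 0.39/0.50 = 0.2200.
Expected occupied patches = N × p* = 177 × 0.2200 = 38.94 ≈ 39.

39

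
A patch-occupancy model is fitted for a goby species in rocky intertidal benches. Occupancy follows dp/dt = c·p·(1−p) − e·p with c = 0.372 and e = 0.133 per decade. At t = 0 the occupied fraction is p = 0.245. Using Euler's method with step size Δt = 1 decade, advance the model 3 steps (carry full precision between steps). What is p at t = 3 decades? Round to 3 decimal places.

Update rule: p ← p + [c·p·(1−p) − e·p]·Δt with Δt = 1.
t = 1: p = 0.24500 + (+0.03623) = 0.28123
t = 2: p = 0.28123 + (+0.03779) = 0.31902
t = 3: p = 0.31902 + (+0.03839) = 0.35740

0.357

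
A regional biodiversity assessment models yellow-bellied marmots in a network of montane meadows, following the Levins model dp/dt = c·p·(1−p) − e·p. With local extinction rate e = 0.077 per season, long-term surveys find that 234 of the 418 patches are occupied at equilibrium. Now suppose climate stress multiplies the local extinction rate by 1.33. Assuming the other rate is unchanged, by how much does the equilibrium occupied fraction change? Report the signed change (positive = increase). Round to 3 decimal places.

Observed p* = 234/418 = 0.55981.
Balance c(1−p*) = e gives c = e/(1 − 0.55981) = 0.077/0.44019 = 0.17492.
New p* = 1 − e/c = 1 − 0.10241/0.17492 = 0.41453.
Δp* = 0.41453 − 0.55981 = -0.14528.

-0.145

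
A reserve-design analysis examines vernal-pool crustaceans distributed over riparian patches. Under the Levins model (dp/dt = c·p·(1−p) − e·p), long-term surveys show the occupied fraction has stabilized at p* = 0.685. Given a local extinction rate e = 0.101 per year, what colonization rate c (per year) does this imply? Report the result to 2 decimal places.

At equilibrium c(1−p*) = e, so c = e/(1−p*).
c = 0.101/(1 − 0.685) = 0.101/0.3150 = 0.3206.

0.32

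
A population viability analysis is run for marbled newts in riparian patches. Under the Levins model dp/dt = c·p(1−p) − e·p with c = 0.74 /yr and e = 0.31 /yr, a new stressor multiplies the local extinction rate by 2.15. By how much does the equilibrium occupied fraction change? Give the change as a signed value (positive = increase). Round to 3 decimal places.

Before: p* = 1 − 0.31/0.74 = 0.5811.
After the change, c = 0.74, e = 0.6665, so p* = 1 − 0.6665/0.74 = 0.0993.
Δp* = 0.0993 − 0.5811 = -0.4818.

-0.482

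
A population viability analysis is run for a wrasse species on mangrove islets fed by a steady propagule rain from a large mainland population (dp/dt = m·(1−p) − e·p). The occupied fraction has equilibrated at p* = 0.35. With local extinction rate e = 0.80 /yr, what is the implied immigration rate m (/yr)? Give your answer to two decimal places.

At equilibrium m(1−p*) = e·p*, so m = e·p*/(1−p*).
m = 0.80 × 0.35 / 0.6500 = 0.2800/0.6500 = 0.4308.

0.43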